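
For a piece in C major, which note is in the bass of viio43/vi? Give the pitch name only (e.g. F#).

The applied chord viio43/vi is rooted on G#: G#-B-D-F.
The figure 43 means second inversion — the fifth is in the bass.

D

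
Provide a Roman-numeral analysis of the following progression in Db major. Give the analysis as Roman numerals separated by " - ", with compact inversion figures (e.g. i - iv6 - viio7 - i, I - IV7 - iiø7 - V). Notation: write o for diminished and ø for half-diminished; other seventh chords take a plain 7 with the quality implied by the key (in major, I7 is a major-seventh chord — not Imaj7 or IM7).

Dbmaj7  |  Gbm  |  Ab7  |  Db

I7 - iv - V7 - I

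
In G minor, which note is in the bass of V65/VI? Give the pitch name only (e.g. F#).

The applied chord V65/VI is rooted on Bb: Bb-D-F-Ab.
The figure 65 means first inversion — the third is in the bass.

D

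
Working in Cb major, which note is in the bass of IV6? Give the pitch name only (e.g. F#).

IV in Cb major has root Fb; the chord is Fb-Ab-Cb.
The figure 6 means first inversion — the third is in the bass.

Ab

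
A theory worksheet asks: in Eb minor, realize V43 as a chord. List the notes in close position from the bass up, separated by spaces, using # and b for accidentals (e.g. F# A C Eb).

F Ab Bb D

In Eb minor, scale degree 5 is Bb. The dominant is major (leading tone raised), so V is a dominant seventh chord.
Stacking thirds from Bb gives Bb-D-F-Ab.
The figured bass 43 indicates second inversion, placing the fifth (F) in the bass: F-Ab-Bb-D.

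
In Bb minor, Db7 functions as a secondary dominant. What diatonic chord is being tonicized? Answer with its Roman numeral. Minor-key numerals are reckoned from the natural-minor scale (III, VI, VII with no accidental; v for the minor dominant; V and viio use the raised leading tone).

The chord is a dominant seventh chord on Db.
A dominant resolves down a perfect fifth: Db → Gb. In Bb minor, Gb is scale degree 6, i.e. VI.

VI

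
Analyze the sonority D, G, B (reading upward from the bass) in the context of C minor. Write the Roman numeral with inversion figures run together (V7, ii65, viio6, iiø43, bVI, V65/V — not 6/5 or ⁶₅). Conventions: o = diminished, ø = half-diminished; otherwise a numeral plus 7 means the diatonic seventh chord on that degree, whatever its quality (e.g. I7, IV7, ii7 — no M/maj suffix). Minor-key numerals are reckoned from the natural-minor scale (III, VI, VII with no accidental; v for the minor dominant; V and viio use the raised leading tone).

The pitches G-B-D form a major triad rooted on G.
In C minor, G is the dominant; the diatonic major triad there is V.
With D in the bass the chord is in second inversion, so the figured bass is 64.

V64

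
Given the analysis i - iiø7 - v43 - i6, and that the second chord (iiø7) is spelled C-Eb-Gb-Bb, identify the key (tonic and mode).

The chord Cm7b5 is a half-diminished seventh chord rooted on C; its label is iiø7.
Counting down one scale step from C places the tonic on Bb; a half-diminished seventh chord on degree 2 is diatonic only in minor.

Bb minor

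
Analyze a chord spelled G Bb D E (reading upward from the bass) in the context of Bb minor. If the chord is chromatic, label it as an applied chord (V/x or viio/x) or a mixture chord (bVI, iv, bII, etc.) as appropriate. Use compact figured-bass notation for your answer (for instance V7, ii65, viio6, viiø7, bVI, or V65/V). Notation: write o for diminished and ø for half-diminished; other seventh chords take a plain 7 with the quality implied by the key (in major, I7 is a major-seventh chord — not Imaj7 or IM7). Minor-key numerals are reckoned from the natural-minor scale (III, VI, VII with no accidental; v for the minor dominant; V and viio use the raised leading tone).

The pitches E-G-Bb-D form a half-diminished seventh chord rooted on E.
E sits a half step below F (V in Bb minor); a diminished chord there is the applied leading-tone chord of V.
With G in the bass the chord is in first inversion, so the figured bass is 65.

viiø65/V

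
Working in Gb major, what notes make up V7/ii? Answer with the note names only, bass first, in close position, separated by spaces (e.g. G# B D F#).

Eb G Bb Db

The slash means an applied dominant: we want the dominant of ii. In Gb major, ii is Ab minor, and its dominant is built on Eb.
Building a dominant seventh chord on Eb gives Eb-G-Bb-Db.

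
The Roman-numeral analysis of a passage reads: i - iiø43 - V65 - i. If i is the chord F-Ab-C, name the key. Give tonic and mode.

F minor

The chord Fm is a minor triad rooted on F; its label is i.
If F is scale degree 1 and the mode makes that degree carry a minor triad, the tonic is F and the mode is minor.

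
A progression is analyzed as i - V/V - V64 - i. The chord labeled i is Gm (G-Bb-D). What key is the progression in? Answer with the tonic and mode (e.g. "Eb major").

G minor

The chord Gm is a minor triad rooted on G; its label is i.
If G is scale degree 1 and the mode makes that degree carry a minor triad, the tonic is G and the mode is minor.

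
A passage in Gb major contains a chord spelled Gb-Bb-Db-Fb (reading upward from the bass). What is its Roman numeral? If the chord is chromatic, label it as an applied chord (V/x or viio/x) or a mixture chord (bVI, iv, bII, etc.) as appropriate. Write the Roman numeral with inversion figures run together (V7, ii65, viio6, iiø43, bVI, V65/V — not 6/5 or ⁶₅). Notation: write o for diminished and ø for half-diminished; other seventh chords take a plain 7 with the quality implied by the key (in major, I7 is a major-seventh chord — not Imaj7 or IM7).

Stacked in thirds the chord is Gb-Bb-Db-Fb: a dominant seventh chord on Gb.
Gb is not a diatonic chord root with this quality in Gb major, but it lies a perfect fifth above Cb (IV), so the chord functions as an applied dominant of IV.

V7/IV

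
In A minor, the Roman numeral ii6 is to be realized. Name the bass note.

ii in A minor has root B; the chord is B-D-F#.
The figure 6 means first inversion — the third is in the bass.

D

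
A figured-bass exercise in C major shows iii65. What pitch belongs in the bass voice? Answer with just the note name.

G

iii in C major has root E; the chord is E-G-B-D.
The figure 65 means first inversion — the third is in the bass.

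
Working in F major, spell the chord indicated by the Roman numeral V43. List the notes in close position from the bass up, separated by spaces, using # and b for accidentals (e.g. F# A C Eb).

G Bb C E

The numeral's case and figure indicate a dominant seventh chord. In F major its root, the dominant, is C.
Stacking thirds from C gives C-E-G-Bb.
With the 43 figure the chord is in second inversion; from the bass G upward in close position it reads G-Bb-C-E.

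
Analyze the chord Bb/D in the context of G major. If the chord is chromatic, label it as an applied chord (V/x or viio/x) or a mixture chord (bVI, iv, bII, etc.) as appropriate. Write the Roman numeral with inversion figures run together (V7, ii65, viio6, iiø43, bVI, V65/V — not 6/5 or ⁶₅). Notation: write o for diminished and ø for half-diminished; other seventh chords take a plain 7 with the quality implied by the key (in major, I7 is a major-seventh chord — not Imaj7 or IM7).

bIII6

Stacked in thirds the chord is Bb-D-F: a major triad on Bb.
Bb is the lowered third degree of G major (diatonic 3 would be B). This is a major triad on the lowered third degree, borrowed from the parallel minor.
With D in the bass the chord is in first inversion, so the figured bass is 6.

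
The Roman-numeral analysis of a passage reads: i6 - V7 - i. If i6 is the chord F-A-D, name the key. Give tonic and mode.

i6 is given as F-A-D — a minor triad with root D.
If D is scale degree 1 and the mode makes that degree carry a minor triad, the tonic is D and the mode is minor.

D minor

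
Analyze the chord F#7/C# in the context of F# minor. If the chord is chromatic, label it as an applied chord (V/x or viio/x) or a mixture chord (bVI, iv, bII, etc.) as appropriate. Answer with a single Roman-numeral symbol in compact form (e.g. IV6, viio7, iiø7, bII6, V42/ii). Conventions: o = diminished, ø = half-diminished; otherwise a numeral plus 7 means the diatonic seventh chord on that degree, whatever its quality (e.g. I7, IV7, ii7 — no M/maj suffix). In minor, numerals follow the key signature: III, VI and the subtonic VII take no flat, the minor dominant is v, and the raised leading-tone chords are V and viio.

Stacked in thirds the chord is F#-A#-C#-E: a dominant seventh chord on F#.
F# is not a diatonic chord root with this quality in F# minor, but it lies a perfect fifth above B (iv), so the chord functions as an applied dominant of iv.
With C# in the bass the chord is in second inversion, so the figured bass is 43.

V43/iv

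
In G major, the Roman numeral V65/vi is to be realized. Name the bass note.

D#

The applied chord V65/vi is rooted on B: B-D#-F#-A.
The figure 65 means first inversion — the third is in the bass.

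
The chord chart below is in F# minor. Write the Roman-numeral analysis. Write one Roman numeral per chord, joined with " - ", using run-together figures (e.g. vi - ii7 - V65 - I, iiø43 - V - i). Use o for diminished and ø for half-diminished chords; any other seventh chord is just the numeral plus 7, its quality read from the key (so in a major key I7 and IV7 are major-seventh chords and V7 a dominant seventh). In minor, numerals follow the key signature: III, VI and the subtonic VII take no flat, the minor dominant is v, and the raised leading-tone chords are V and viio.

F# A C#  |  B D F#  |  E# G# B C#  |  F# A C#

i - iv - V65 - i

F#-A-C# has root F#, degree 1 in F# minor, so i.
B-D-F#: minor triad on B = scale degree 4 → iv.
E#-G#-B-C#: root C# is the dominant; dominant seventh chord there is V65.
F#-A-C# has root F#, degree 1 in F# minor, so i.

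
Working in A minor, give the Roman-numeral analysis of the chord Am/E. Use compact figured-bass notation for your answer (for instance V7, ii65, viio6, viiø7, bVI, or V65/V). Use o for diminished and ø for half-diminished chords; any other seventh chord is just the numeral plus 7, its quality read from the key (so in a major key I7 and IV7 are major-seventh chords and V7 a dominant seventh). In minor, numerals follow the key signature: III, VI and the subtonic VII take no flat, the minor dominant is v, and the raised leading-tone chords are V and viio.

i64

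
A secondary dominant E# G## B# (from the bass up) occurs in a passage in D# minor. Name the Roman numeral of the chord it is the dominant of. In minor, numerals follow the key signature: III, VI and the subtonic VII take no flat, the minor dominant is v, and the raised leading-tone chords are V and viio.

The chord is a major triad on E#.
A dominant resolves down a perfect fifth: E# → A#. In D# minor, A# is scale degree 5, i.e. V.

V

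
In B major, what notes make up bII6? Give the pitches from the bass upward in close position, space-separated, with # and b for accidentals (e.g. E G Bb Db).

Scale degree 2 in B major is C#; lowering it a half step gives C. bII6 is the Neapolitan sixth — a major triad on the lowered second degree, here in its customary first inversion.
So the chord is C-E-G.
The figured bass 6 indicates first inversion, placing the third (E) in the bass: E-G-C.

E G C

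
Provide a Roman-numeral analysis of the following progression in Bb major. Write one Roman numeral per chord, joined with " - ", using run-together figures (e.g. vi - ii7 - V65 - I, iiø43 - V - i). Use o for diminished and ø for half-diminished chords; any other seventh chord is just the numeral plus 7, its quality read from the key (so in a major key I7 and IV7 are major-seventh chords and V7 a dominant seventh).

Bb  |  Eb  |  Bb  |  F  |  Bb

Bb has root Bb, degree 1 in Bb major, so I.
Eb: major triad on Eb = scale degree 4 → IV.
Bb: root Bb is the tonic; major triad there is I.
F: major triad on F = scale degree 5 → V.
Bb has root Bb, degree 1 in Bb major, so I.

I - IV - I - V - I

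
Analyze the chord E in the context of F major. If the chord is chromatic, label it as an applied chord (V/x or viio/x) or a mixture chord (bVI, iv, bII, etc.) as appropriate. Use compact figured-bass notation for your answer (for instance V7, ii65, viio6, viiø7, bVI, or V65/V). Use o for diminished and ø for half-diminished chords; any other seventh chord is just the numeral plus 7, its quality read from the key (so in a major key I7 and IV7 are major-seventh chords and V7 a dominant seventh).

V/iii

Stacked in thirds the chord is E-G#-B: a major triad on E.
E is not a diatonic chord root with this quality in F major, but it lies a perfect fifth above A (iii), so the chord functions as an applied dominant of iii.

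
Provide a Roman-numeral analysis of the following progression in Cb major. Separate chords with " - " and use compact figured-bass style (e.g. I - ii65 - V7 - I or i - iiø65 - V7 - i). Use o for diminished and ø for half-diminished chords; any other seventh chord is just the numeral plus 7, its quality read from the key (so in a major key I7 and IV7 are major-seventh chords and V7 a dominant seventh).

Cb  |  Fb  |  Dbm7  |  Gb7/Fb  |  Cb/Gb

I - IV - ii7 - V42 - I64

Cb: major triad on Cb = scale degree 1 → I.
Fb has root Fb, degree 4 in Cb major, so IV.
Dbm7: root Db is the supertonic; minor seventh chord there is ii7.
Gb7/Fb: root Gb is the dominant; dominant seventh chord there is V42.
Cb/Gb has root Cb, degree 1 in Cb major, so I64.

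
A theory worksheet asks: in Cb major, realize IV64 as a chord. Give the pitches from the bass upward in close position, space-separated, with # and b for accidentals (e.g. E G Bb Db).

Cb Fb Ab

The numeral's case and figure indicate a major triad. In Cb major its root, the subdominant, is Fb.
Stacking thirds from Fb gives Fb-Ab-Cb.
With the 64 figure the chord is in second inversion; from the bass Cb upward in close position it reads Cb-Fb-Ab.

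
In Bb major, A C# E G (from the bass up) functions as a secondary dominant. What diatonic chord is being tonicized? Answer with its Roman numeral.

iii

The chord is a dominant seventh chord on A.
A dominant resolves down a perfect fifth: A → D. In Bb major, D is scale degree 3, i.e. iii.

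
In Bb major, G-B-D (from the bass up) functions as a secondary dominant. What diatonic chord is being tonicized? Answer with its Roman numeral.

The chord is a major triad on G.
A dominant resolves down a perfect fifth: G → C. In Bb major, C is scale degree 2, i.e. ii.

ii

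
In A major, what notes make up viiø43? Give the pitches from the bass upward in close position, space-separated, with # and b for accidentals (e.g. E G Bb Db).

D F# G# B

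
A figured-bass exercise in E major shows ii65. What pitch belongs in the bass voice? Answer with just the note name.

ii in E major has root F#; the chord is F#-A-C#-E.
The figure 65 means first inversion — the third is in the bass.

A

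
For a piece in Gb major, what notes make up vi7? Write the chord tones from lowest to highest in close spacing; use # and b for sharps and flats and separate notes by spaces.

Eb Gb Bb Db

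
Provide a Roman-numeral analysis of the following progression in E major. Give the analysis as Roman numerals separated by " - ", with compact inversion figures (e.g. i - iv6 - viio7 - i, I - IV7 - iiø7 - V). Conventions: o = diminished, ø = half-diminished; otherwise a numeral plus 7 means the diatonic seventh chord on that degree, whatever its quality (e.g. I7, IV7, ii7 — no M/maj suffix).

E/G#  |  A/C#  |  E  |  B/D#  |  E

E/G#: root E is the tonic; major triad there is I6.
A/C#: root A is the subdominant; major triad there is IV6.
E: major triad on E = scale degree 1 → I.
B/D#: root B is the dominant; major triad there is V6.
E has root E, degree 1 in E major, so I.

I6 - IV6 - I - V6 - I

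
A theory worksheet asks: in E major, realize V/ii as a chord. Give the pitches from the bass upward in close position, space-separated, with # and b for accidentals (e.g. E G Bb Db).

V/ii is a secondary dominant — the dominant triad of ii. ii in E major is F#, so the applied chord's root is C#, a perfect fifth above.
Building a major triad on C# gives C#-E#-G#.

C# E# G#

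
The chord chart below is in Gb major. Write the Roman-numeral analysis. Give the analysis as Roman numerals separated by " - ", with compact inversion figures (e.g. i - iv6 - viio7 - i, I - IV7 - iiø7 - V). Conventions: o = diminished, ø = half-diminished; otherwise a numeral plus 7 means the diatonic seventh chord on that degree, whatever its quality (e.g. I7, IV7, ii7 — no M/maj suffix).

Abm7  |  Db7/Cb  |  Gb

ii7 - V42 - I

Abm7 has root Ab, degree 2 in Gb major, so ii7.
Db7/Cb: root Db is the dominant; dominant seventh chord there is V42.
Gb has root Gb, degree 1 in Gb major, so I.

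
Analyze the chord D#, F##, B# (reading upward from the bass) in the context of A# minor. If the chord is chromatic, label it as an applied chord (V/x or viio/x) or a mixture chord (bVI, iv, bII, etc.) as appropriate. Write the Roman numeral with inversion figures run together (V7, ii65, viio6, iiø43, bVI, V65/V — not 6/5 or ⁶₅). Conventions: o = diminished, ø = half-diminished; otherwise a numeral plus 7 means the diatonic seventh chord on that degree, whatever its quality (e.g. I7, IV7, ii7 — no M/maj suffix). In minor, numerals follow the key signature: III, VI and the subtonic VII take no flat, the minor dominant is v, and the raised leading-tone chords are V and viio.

The pitches B#-D#-F## form a minor triad rooted on B#.
B# is the second degree of A# minor. This is the minor supertonic, borrowed from the parallel major (the Dorian ii).
With D# in the bass the chord is in first inversion, so the figured bass is 6.

ii6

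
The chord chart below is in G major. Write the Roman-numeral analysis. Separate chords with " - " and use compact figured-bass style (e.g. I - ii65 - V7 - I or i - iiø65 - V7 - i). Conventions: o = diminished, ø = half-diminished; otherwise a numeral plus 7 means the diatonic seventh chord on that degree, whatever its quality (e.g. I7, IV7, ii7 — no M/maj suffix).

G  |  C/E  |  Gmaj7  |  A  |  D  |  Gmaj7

I - IV6 - I7 - V/V - V - I7

G has root G, degree 1 in G major, so I.
C/E: root C is the subdominant; major triad there is IV6.
Gmaj7: major seventh chord on G = scale degree 1 → I7.
A: chromatic; A is V of V, so V/V.
D: root D is the dominant; major triad there is V.
Gmaj7: major seventh chord on G = scale degree 1 → I7.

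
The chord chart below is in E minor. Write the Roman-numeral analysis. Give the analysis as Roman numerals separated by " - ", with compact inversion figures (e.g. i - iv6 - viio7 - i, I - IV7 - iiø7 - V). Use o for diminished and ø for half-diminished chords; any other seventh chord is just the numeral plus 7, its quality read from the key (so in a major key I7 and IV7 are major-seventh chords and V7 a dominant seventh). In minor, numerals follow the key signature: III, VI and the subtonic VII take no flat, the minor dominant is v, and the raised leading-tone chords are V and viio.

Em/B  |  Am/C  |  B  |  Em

Em/B has root E, degree 1 in E minor, so i64.
Am/C: minor triad on A = scale degree 4 → iv6.
B has root B, degree 5 in E minor, so V.
Em has root E, degree 1 in E minor, so i.

i64 - iv6 - V - i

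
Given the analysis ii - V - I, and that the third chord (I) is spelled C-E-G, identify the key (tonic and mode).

The chord C is a major triad rooted on C; its label is I.
If C is scale degree 1 and the mode makes that degree carry a major triad, the tonic is C and the mode is major.

C major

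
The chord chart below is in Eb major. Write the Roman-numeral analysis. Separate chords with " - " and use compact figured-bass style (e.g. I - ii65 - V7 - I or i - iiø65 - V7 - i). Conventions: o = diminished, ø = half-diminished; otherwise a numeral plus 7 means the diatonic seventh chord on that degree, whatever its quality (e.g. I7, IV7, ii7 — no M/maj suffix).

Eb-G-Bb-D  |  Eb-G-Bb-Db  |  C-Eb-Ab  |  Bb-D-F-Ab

I7 - V7/IV - IV6 - V7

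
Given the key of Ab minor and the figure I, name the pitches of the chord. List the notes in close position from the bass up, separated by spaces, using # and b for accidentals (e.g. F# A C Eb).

Ab C Eb

I is the major tonic (Picardy third), borrowed from the parallel major. In Ab minor that root is Ab.
So the chord is Ab-C-Eb, a major triad.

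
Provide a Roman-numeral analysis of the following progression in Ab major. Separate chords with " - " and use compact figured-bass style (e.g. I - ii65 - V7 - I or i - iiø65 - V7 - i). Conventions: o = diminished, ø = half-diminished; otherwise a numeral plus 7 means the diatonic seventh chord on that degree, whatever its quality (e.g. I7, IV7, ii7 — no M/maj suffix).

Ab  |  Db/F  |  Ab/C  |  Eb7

Ab has root Ab, degree 1 in Ab major, so I.
Db/F: root Db is the subdominant; major triad there is IV6.
Ab/C: root Ab is the tonic; major triad there is I6.
Eb7: dominant seventh chord on Eb = scale degree 5 → V7.

I - IV6 - I6 - V7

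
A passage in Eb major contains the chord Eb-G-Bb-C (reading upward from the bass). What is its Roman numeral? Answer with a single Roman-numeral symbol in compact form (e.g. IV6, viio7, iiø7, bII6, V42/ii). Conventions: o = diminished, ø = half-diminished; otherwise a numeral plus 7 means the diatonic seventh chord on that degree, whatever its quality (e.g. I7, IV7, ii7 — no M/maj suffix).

vi65

The pitches C-Eb-G-Bb form a minor seventh chord rooted on C.
In Eb major, C is the submediant; the diatonic minor seventh chord there is vi7.
With Eb in the bass the chord is in first inversion, so the figured bass is 65.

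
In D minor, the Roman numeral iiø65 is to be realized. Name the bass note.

G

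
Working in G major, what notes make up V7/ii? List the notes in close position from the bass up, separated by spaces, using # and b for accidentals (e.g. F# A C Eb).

V7/ii is a secondary dominant — the dominant seventh of ii. ii in G major is A, so the applied chord's root is E, a perfect fifth above.
Building a dominant seventh chord on E gives E-G#-B-D.

E G# B D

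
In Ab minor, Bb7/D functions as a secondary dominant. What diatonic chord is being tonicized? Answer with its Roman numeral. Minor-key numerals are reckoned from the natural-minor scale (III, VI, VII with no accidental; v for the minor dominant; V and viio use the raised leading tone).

The chord is a dominant seventh chord on Bb.
A dominant resolves down a perfect fifth: Bb → Eb. In Ab minor, Eb is scale degree 5, i.e. V.

V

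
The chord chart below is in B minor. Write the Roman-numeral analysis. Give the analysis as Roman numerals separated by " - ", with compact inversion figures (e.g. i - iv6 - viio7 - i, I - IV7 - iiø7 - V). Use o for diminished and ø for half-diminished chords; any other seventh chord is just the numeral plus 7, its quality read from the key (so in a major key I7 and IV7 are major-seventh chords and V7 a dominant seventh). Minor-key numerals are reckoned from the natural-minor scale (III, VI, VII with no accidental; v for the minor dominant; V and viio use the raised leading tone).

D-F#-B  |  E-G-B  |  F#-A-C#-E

i6 - iv - v7

D-F#-B has root B, degree 1 in B minor, so i6.
E-G-B: root E is the subdominant; minor triad there is iv.
F#-A-C#-E: root F# is the dominant; minor seventh chord there is v7.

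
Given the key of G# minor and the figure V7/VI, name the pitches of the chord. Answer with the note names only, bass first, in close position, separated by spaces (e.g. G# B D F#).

B D# F# A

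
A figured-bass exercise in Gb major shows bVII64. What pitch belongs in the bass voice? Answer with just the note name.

Cb

bVII in Gb major has root Fb; the chord is Fb-Ab-Cb.
The figure 64 means second inversion — the fifth is in the bass.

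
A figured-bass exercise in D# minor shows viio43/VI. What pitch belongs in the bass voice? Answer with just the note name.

The applied chord viio43/VI is rooted on A#: A#-C#-E-G.
The figure 43 means second inversion — the fifth is in the bass.

E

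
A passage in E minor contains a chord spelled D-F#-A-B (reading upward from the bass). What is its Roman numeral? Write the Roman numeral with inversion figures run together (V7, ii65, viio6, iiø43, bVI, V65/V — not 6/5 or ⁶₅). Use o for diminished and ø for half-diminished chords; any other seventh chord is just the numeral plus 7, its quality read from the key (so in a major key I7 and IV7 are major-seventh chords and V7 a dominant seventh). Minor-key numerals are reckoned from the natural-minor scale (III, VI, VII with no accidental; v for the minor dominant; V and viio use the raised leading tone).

v65

The pitches B-D-F#-A form a minor seventh chord rooted on B.
In E minor, B is the dominant; the diatonic minor seventh chord there is v7.
With D in the bass the chord is in first inversion, so the figured bass is 65.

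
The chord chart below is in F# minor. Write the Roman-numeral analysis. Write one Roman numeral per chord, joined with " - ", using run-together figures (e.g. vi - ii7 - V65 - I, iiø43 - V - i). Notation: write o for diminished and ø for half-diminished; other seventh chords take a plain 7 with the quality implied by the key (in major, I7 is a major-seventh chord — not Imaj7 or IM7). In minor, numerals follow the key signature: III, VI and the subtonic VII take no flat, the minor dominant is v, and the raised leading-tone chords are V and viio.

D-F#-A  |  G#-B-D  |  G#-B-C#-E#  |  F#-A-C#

D-F#-A has root D, degree 6 in F# minor, so VI.
G#-B-D: root G# is the supertonic; diminished triad there is iio.
G#-B-C#-E#: dominant seventh chord on C# = scale degree 5 → V43.
F#-A-C#: minor triad on F# = scale degree 1 → i.

VI - iio - V43 - i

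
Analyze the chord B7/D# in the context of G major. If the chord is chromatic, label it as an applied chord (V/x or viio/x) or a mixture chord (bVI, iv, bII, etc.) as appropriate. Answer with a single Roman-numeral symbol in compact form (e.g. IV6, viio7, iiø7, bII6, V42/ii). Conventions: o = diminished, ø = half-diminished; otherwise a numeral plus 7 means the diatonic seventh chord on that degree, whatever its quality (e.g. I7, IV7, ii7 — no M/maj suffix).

Stacked in thirds the chord is B-D#-F#-A: a dominant seventh chord on B.
B is not a diatonic chord root with this quality in G major, but it lies a perfect fifth above E (vi), so the chord functions as an applied dominant of vi.
With D# in the bass the chord is in first inversion, so the figured bass is 65.

V65/vi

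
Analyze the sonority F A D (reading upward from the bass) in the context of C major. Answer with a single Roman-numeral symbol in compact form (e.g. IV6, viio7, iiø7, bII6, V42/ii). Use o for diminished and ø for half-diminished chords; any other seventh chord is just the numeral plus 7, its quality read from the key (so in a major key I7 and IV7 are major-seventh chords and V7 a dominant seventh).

ii6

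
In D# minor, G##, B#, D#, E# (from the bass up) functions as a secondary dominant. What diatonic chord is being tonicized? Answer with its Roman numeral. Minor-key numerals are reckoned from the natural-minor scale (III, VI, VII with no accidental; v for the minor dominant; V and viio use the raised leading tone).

The chord is a dominant seventh chord on E#.
A dominant resolves down a perfect fifth: E# → A#. In D# minor, A# is scale degree 5, i.e. V.

V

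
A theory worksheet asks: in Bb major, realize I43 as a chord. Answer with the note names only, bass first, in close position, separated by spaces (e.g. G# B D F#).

F A Bb D

In Bb major, the first degree is Bb, and the diatonic chord built there is a major seventh chord.
Stacking thirds from Bb gives Bb-D-F-A.
The figured bass 43 indicates second inversion, placing the fifth (F) in the bass: F-A-Bb-D.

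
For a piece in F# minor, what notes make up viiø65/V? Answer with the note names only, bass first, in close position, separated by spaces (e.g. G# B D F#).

D# F# A# B#

The slash marks an applied leading-tone chord: viio of V. In F# minor, V is C#, so the leading tone to it is B#, a half step below.
Building a half-diminished seventh chord on B# gives B#-D#-F#-A#.
The figured bass 65 indicates first inversion, placing the third (D#) in the bass: D#-F#-A#-B#.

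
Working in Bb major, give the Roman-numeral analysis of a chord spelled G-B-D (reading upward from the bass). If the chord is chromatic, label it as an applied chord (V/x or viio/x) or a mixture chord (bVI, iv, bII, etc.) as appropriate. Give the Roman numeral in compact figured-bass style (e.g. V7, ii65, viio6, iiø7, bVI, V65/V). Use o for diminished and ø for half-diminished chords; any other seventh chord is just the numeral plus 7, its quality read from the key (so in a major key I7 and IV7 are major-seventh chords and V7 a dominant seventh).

The pitches G-B-D form a major triad rooted on G.
G is not a diatonic chord root with this quality in Bb major, but it lies a perfect fifth above C (ii), so the chord functions as an applied dominant of ii.

V/ii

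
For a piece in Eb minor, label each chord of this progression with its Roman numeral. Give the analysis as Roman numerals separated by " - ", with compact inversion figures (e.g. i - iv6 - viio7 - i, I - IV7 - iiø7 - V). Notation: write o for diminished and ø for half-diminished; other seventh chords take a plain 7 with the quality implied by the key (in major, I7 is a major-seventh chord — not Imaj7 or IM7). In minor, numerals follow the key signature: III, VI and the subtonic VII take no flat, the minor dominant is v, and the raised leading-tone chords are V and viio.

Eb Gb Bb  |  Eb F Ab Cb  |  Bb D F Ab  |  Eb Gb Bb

Eb-Gb-Bb has root Eb, degree 1 in Eb minor, so i.
Eb-F-Ab-Cb: half-diminished seventh chord on F = scale degree 2 → iiø42.
Bb-D-F-Ab has root Bb, degree 5 in Eb minor, so V7.
Eb-Gb-Bb: minor triad on Eb = scale degree 1 → i.

i - iiø42 - V7 - i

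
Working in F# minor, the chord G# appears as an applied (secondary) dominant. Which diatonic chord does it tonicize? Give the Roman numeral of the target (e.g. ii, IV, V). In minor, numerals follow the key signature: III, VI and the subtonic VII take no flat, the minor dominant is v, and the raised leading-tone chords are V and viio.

V

The chord is a major triad on G#.
A dominant resolves down a perfect fifth: G# → C#. In F# minor, C# is scale degree 5, i.e. V.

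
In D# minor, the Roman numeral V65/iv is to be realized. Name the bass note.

F##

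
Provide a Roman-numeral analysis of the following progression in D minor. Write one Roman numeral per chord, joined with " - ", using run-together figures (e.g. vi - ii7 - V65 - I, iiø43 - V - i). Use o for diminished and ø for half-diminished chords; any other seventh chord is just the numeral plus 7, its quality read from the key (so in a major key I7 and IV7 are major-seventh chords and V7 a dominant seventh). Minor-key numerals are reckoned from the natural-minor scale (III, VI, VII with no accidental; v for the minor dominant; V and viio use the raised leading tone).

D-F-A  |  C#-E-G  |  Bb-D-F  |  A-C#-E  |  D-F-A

i - viio - VI - V - i

D-F-A: minor triad on D = scale degree 1 → i.
C#-E-G has root C#, degree 7 in D minor, so viio.
Bb-D-F has root Bb, degree 6 in D minor, so VI.
A-C#-E: root A is the dominant; major triad there is V.
D-F-A has root D, degree 1 in D minor, so i.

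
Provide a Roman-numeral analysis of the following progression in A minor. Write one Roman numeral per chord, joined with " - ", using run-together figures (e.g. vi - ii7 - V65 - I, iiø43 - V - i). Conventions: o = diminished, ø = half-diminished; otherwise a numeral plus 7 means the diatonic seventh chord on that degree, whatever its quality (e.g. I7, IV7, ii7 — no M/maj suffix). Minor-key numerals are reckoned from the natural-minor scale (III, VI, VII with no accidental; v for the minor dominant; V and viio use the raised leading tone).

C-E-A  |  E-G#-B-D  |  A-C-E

C-E-A: root A is the tonic; minor triad there is i6.
E-G#-B-D has root E, degree 5 in A minor, so V7.
A-C-E: minor triad on A = scale degree 1 → i.

i6 - V7 - i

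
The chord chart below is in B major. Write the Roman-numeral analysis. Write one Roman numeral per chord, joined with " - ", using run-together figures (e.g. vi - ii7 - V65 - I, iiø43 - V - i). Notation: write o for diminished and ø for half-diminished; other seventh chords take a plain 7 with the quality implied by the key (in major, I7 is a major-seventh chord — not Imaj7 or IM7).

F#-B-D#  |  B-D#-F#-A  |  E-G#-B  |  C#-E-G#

F#-B-D#: major triad on B = scale degree 1 → I64.
B-D#-F#-A is the secondary dominant of IV (dominant seventh chord on B): V7/IV.
E-G#-B: major triad on E = scale degree 4 → IV.
C#-E-G#: root C# is the supertonic; minor triad there is ii.

I64 - V7/IV - IV - ii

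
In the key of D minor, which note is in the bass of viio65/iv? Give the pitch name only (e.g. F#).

The applied chord viio65/iv is rooted on F#: F#-A-C-Eb.
The figure 65 means first inversion — the third is in the bass.

A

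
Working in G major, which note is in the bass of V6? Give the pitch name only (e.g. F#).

V in G major has root D; the chord is D-F#-A.
The figure 6 means first inversion — the third is in the bass.

F#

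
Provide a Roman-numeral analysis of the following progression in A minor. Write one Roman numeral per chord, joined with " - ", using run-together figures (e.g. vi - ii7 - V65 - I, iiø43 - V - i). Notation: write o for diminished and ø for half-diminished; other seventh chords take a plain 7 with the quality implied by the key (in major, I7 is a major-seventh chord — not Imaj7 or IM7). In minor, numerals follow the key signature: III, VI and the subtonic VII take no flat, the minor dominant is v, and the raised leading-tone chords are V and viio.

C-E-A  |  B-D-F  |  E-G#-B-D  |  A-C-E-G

i6 - iio - V7 - i7

C-E-A has root A, degree 1 in A minor, so i6.
B-D-F: root B is the supertonic; diminished triad there is iio.
E-G#-B-D: root E is the dominant; dominant seventh chord there is V7.
A-C-E-G: minor seventh chord on A = scale degree 1 → i7.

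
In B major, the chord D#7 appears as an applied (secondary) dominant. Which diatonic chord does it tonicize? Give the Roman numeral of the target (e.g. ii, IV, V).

The chord is a dominant seventh chord on D#.
A dominant resolves down a perfect fifth: D# → G#. In B major, G# is scale degree 6, i.e. vi.

vi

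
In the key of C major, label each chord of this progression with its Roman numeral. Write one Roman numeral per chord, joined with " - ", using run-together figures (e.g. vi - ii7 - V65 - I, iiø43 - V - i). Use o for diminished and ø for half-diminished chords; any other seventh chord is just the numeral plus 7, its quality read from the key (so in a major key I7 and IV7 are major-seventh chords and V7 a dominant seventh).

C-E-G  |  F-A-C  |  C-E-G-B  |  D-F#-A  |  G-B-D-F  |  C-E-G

C-E-G: major triad on C = scale degree 1 → I.
F-A-C: root F is the subdominant; major triad there is IV.
C-E-G-B has root C, degree 1 in C major, so I7.
D-F#-A: a major triad on D, the applied dominant of V → V/V.
G-B-D-F has root G, degree 5 in C major, so V7.
C-E-G: root C is the tonic; major triad there is I.

I - IV - I7 - V/V - V7 - I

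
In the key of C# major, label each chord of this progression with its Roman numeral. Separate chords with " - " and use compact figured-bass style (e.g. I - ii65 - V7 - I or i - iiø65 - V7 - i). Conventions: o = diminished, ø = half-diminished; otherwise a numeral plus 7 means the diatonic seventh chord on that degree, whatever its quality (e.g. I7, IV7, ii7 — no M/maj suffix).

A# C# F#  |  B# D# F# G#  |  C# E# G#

A#-C#-F#: major triad on F# = scale degree 4 → IV6.
B#-D#-F#-G# has root G#, degree 5 in C# major, so V65.
C#-E#-G#: root C# is the tonic; major triad there is I.

IV6 - V65 - I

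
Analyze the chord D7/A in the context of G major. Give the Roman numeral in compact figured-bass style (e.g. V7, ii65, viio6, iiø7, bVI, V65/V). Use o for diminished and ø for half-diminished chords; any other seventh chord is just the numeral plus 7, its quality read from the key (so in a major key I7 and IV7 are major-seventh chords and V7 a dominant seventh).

V43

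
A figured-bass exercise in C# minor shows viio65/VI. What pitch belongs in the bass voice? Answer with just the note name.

The applied chord viio65/VI is rooted on G#: G#-B-D-F.
The figure 65 means first inversion — the third is in the bass.

B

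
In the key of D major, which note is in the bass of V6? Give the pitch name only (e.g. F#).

V in D major has root A; the chord is A-C#-E.
The figure 6 means first inversion — the third is in the bass.

C#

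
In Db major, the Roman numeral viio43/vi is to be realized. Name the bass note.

Eb

The applied chord viio43/vi is rooted on A: A-C-Eb-Gb.
The figure 43 means second inversion — the fifth is in the bass.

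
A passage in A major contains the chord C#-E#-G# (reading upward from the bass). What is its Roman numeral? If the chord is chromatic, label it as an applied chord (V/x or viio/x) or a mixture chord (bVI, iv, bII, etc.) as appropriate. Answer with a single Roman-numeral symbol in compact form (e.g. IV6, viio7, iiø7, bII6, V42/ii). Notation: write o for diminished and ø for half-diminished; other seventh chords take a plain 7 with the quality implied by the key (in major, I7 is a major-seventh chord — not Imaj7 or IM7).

Stacked in thirds the chord is C#-E#-G#: a major triad on C#.
C# is not a diatonic chord root with this quality in A major, but it lies a perfect fifth above F# (vi), so the chord functions as an applied dominant of vi.

V/vi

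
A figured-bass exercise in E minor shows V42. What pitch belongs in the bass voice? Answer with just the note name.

V in E minor has root B; the chord is B-D#-F#-A.
The figure 42 means third inversion — the seventh is in the bass.

A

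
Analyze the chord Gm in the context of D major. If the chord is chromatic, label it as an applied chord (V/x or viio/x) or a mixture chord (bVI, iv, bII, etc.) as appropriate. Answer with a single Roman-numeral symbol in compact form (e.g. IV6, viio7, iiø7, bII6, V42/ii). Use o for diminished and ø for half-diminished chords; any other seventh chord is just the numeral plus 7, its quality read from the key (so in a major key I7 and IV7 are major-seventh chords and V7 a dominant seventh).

The pitches G-Bb-D form a minor triad rooted on G.
G is the fourth degree of D major. This is the minor subdominant, borrowed from the parallel minor.

iv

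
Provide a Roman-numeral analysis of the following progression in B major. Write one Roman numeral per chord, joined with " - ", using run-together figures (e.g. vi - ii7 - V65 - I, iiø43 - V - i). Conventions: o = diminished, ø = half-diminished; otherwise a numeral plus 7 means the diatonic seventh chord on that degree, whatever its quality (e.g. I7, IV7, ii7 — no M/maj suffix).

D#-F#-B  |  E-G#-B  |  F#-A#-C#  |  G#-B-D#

D#-F#-B has root B, degree 1 in B major, so I6.
E-G#-B: root E is the subdominant; major triad there is IV.
F#-A#-C# has root F#, degree 5 in B major, so V.
G#-B-D# has root G#, degree 6 in B major, so vi.

I6 - IV - V - vi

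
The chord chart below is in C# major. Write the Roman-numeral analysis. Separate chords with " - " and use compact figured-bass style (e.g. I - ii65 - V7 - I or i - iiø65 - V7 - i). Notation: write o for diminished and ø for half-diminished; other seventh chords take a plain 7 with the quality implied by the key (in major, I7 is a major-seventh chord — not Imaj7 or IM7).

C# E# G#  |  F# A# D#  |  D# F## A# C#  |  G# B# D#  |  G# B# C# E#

C#-E#-G#: major triad on C# = scale degree 1 → I.
F#-A#-D#: minor triad on D# = scale degree 2 → ii6.
D#-F##-A#-C# is the secondary dominant of V (dominant seventh chord on D#): V7/V.
G#-B#-D#: major triad on G# = scale degree 5 → V.
G#-B#-C#-E#: root C# is the tonic; major seventh chord there is I43.

I - ii6 - V7/V - V - I43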